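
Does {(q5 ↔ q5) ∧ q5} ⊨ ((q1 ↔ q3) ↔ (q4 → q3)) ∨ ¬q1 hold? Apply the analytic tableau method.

Initial set: {((q5 ↔ q5) ∧ q5); ¬(((q1 ↔ q3) ↔ (q4 → q3)) ∨ ¬q1)}.
((q5 ↔ q5) ∧ q5): α-rule — add (q5 ↔ q5), q5.
¬(((q1 ↔ q3) ↔ (q4 → q3)) ∨ ¬q1): α-rule — add ¬((q1 ↔ q3) ↔ (q4 → q3)), ¬¬q1.
(q5 ↔ q5): β-rule — branch into q5, q5  //  ¬q5, ¬q5.
  branch 1 (add q5, q5):
    ¬((q1 ↔ q3) ↔ (q4 → q3)): β-rule — branch into (q1 ↔ q3), ¬(q4 → q3)  //  ¬(q1 ↔ q3), (q4 → q3).
      branch 1.1 (add (q1 ↔ q3), ¬(q4 → q3)):
        ¬(q4 → q3): α-rule — add q4, ¬q3.
        (q1 ↔ q3): β-rule — branch into q1, q3  //  ¬q1, ¬q3.
          branch 1.1.1 (add q1, q3):
            × closes — contains both q3 and ¬q3.
          branch 1.1.2 (add ¬q1, ¬q3):
            × closes — contains both q1 and ¬q1.
      branch 1.2 (add ¬(q1 ↔ q3), (q4 → q3)):
        ¬(q1 ↔ q3): β-rule — branch into q1, ¬q3  //  ¬q1, q3.
          branch 1.2.1 (add q1, ¬q3):
            (q4 → q3): β-rule — branch into ¬q4  //  q3.
              branch 1.2.1.1 (add ¬q4):
                ○ open, literals {q1=1, q3=0, q4=0, q5=1}.
              branch 1.2.1.2 (add q3):
                × closes — contains both q3 and ¬q3.
          branch 1.2.2 (add ¬q1, q3):
            × closes — contains both q1 and ¬q1.
  branch 2 (add ¬q5, ¬q5):
    × closes — contains both q5 and ¬q5.
5 branches closed, 1 open.
An open branch gives a countermodel: q1=1, q3=0, q4=0, q5=1 (unmentioned atoms arbitrary); the premises hold there but the conclusion fails.

No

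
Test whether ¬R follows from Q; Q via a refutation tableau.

No

Initial set: {Q; Q; ¬¬R}.
○ open, literals {Q=true, R=true}.
0 branches closed, 1 open.
An open branch gives a countermodel: Q=true, R=true (unmentioned atoms arbitrary); the premises hold there but the conclusion fails.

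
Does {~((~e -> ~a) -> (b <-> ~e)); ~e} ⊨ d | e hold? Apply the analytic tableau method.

No

Initial set: {T ~((~e -> ~a) -> (b <-> ~e)); T ~e; F (d | e)}.
T ~((~e -> ~a) -> (b <-> ~e)): α-rule — add T (~e -> ~a), F (b <-> ~e).
F (d | e): α-rule — add F d, F e.
T (~e -> ~a): β-rule — branch into F ~e  //  T ~a.
  branch 1 (add F ~e):
    × closes — contains both e and ~e.
  branch 2 (add T ~a):
    F (b <-> ~e): β-rule — branch into T b, F ~e  //  F b, T ~e.
      branch 2.1 (add T b, F ~e):
        × closes — contains both e and ~e.
      branch 2.2 (add F b, T ~e):
        ○ open, literals {a=0, b=0, d=0, e=0}.
2 branches closed, 1 open.
An open branch gives a countermodel: a=0, b=0, d=0, e=0 (unmentioned atoms arbitrary); the premises hold there but the conclusion fails.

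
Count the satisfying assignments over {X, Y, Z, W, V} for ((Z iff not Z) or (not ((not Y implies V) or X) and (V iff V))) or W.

Initial set: {T (((Z iff not Z) or (not ((not Y implies V) or X) and (V iff V))) or W)}.
T (((Z iff not Z) or (not ((not Y implies V) or X) and (V iff V))) or W): β-rule — branch into T ((Z iff not Z) or (not ((not Y implies V) or X) and (V iff V)))  //  T W.
  branch 1 (add T ((Z iff not Z) or (not ((not Y implies V) or X) and (V iff V)))):
    T ((Z iff not Z) or (not ((not Y implies V) or X) and (V iff V))): β-rule — branch into T (Z iff not Z)  //  T (not ((not Y implies V) or X) and (V iff V)).
      branch 1.1 (add T (Z iff not Z)):
        T (Z iff not Z): β-rule — branch into T Z, T not Z  //  F Z, F not Z.
          branch 1.1.1 (add T Z, T not Z):
            × closes — contains both Z and not Z.
          branch 1.1.2 (add F Z, F not Z):
            × closes — contains both Z and not Z.
      branch 1.2 (add T (not ((not Y implies V) or X) and (V iff V))):
        T (not ((not Y implies V) or X) and (V iff V)): α-rule — add T not ((not Y implies V) or X), T (V iff V).
        T not ((not Y implies V) or X): α-rule — add F (not Y implies V), F X.
        F (not Y implies V): α-rule — add T not Y, F V.
        T (V iff V): β-rule — branch into T V, T V  //  F V, F V.
          branch 1.2.1 (add T V, T V):
            × closes — contains both V and not V.
          branch 1.2.2 (add F V, F V):
            ○ open, literals {V=0, X=0, Y=0}.
  branch 2 (add T W):
    ○ open, literals {W=1}.
3 branches closed, 2 open.
Each open branch fixes some atoms; the unmentioned ones are free. Counting distinct full assignments: branch {V=0, X=0, Y=0} (Z, W) contributes 4 new; branch {W=1} (X, Y, Z, V) contributes 14 new. Total: 18.

18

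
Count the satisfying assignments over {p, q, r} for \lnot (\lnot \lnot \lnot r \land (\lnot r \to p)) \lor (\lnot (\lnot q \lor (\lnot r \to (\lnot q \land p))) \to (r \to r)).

Initial set: {T (\lnot (\lnot \lnot \lnot r \land (\lnot r \to p)) \lor (\lnot (\lnot q \lor (\lnot r \to (\lnot q \land p))) \to (r \to r)))}.
T (\lnot (\lnot \lnot \lnot r \land (\lnot r \to p)) \lor (\lnot (\lnot q \lor (\lnot r \to (\lnot q \land p))) \to (r \to r))): β-rule — branch into T \lnot (\lnot \lnot \lnot r \land (\lnot r \to p))  //  T (\lnot (\lnot q \lor (\lnot r \to (\lnot q \land p))) \to (r \to r)).
  branch 1 (add T \lnot (\lnot \lnot \lnot r \land (\lnot r \to p))):
    T \lnot (\lnot \lnot \lnot r \land (\lnot r \to p)): β-rule — branch into F \lnot \lnot \lnot r  //  F (\lnot r \to p).
      branch 1.1 (add F \lnot \lnot \lnot r):
        F \lnot \lnot \lnot r: drop double negation, giving F \lnot r.
        ○ open, literals {r=true}.
      branch 1.2 (add F (\lnot r \to p)):
        F (\lnot r \to p): α-rule — add T \lnot r, F p.
        ○ open, literals {p=false, r=false}.
  branch 2 (add T (\lnot (\lnot q \lor (\lnot r \to (\lnot q \land p))) \to (r \to r))):
    T (\lnot (\lnot q \lor (\lnot r \to (\lnot q \land p))) \to (r \to r)): β-rule — branch into F \lnot (\lnot q \lor (\lnot r \to (\lnot q \land p)))  //  T (r \to r).
      branch 2.1 (add F \lnot (\lnot q \lor (\lnot r \to (\lnot q \land p)))):
        F \lnot (\lnot q \lor (\lnot r \to (\lnot q \land p))): β-rule — branch into T \lnot q  //  T (\lnot r \to (\lnot q \land p)).
          branch 2.1.1 (add T \lnot q):
            ○ open, literals {q=false}.
          branch 2.1.2 (add T (\lnot r \to (\lnot q \land p))):
            T (\lnot r \to (\lnot q \land p)): β-rule — branch into F \lnot r  //  T (\lnot q \land p).
              branch 2.1.2.1 (add F \lnot r):
                ○ open, literals {r=true}.
              branch 2.1.2.2 (add T (\lnot q \land p)):
                T (\lnot q \land p): α-rule — add T \lnot q, T p.
                ○ open, literals {p=true, q=false}.
      branch 2.2 (add T (r \to r)):
        T (r \to r): β-rule — branch into F r  //  T r.
          branch 2.2.1 (add F r):
            ○ open, literals {r=false}.
          branch 2.2.2 (add T r):
            ○ open, literals {r=true}.
0 branches closed, 7 open.
Each open branch fixes some atoms; the unmentioned ones are free. Counting distinct full assignments: branch {r=true} (p, q) contributes 4 new; branch {p=false, r=false} (q) contributes 2 new; branch {q=false} (p, r) contributes 1 new; branch {r=true} (p, q) contributes 0 new; branch {p=true, q=false} (r) contributes 0 new; branch {r=false} (p, q) contributes 1 new; branch {r=true} (p, q) contributes 0 new. Total: 8.

8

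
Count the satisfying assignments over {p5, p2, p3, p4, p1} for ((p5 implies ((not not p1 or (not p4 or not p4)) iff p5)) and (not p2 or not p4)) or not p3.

27

Initial set: {T (((p5 implies ((not not p1 or (not p4 or not p4)) iff p5)) and (not p2 or not p4)) or not p3)}.
T (((p5 implies ((not not p1 or (not p4 or not p4)) iff p5)) and (not p2 or not p4)) or not p3): β-rule — branch into T ((p5 implies ((not not p1 or (not p4 or not p4)) iff p5)) and (not p2 or not p4))  //  T not p3.
  branch 1 (add T ((p5 implies ((not not p1 or (not p4 or not p4)) iff p5)) and (not p2 or not p4))):
    T ((p5 implies ((not not p1 or (not p4 or not p4)) iff p5)) and (not p2 or not p4)): α-rule — add T (p5 implies ((not not p1 or (not p4 or not p4)) iff p5)), T (not p2 or not p4).
    T (p5 implies ((not not p1 or (not p4 or not p4)) iff p5)): β-rule — branch into F p5  //  T ((not not p1 or (not p4 or not p4)) iff p5).
      branch 1.1 (add F p5):
        T (not p2 or not p4): β-rule — branch into T not p2  //  T not p4.
          branch 1.1.1 (add T not p2):
            ○ open, literals {p2=0, p5=0}.
          branch 1.1.2 (add T not p4):
            ○ open, literals {p4=0, p5=0}.
      branch 1.2 (add T ((not not p1 or (not p4 or not p4)) iff p5)):
        T (not p2 or not p4): β-rule — branch into T not p2  //  T not p4.
          branch 1.2.1 (add T not p2):
            T ((not not p1 or (not p4 or not p4)) iff p5): β-rule — branch into T (not not p1 or (not p4 or not p4)), T p5  //  F (not not p1 or (not p4 or not p4)), F p5.
              branch 1.2.1.1 (add T (not not p1 or (not p4 or not p4)), T p5):
                T (not not p1 or (not p4 or not p4)): β-rule — branch into T not not p1  //  T (not p4 or not p4).
                  branch 1.2.1.1.1 (add T not not p1):
                    T not not p1: drop double negation, giving T p1.
                    ○ open, literals {p1=1, p2=0, p5=1}.
                  branch 1.2.1.1.2 (add T (not p4 or not p4)):
                    T (not p4 or not p4): β-rule — branch into T not p4  //  T not p4.
                      branch 1.2.1.1.2.1 (add T not p4):
                        ○ open, literals {p2=0, p4=0, p5=1}.
                      branch 1.2.1.1.2.2 (add T not p4):
                        ○ open, literals {p2=0, p4=0, p5=1}.
              branch 1.2.1.2 (add F (not not p1 or (not p4 or not p4)), F p5):
                F (not not p1 or (not p4 or not p4)): α-rule — add F not not p1, F (not p4 or not p4).
                F not not p1: drop double negation, giving F p1.
                F (not p4 or not p4): α-rule — add F not p4, F not p4.
                ○ open, literals {p1=0, p2=0, p4=1, p5=0}.
          branch 1.2.2 (add T not p4):
            T ((not not p1 or (not p4 or not p4)) iff p5): β-rule — branch into T (not not p1 or (not p4 or not p4)), T p5  //  F (not not p1 or (not p4 or not p4)), F p5.
              branch 1.2.2.1 (add T (not not p1 or (not p4 or not p4)), T p5):
                T (not not p1 or (not p4 or not p4)): β-rule — branch into T not not p1  //  T (not p4 or not p4).
                  branch 1.2.2.1.1 (add T not not p1):
                    T not not p1: drop double negation, giving T p1.
                    ○ open, literals {p1=1, p4=0, p5=1}.
                  branch 1.2.2.1.2 (add T (not p4 or not p4)):
                    T (not p4 or not p4): β-rule — branch into T not p4  //  T not p4.
                      branch 1.2.2.1.2.1 (add T not p4):
                        ○ open, literals {p4=0, p5=1}.
                      branch 1.2.2.1.2.2 (add T not p4):
                        ○ open, literals {p4=0, p5=1}.
              branch 1.2.2.2 (add F (not not p1 or (not p4 or not p4)), F p5):
                F (not not p1 or (not p4 or not p4)): α-rule — add F not not p1, F (not p4 or not p4).
                F not not p1: drop double negation, giving F p1.
                F (not p4 or not p4): α-rule — add F not p4, F not p4.
                × closes — contains both p4 and not p4.
  branch 2 (add T not p3):
    ○ open, literals {p3=0}.
1 branch closed, 10 open.
Each open branch fixes some atoms; the unmentioned ones are free. Counting distinct full assignments: branch {p2=0, p5=0} (p3, p4, p1) contributes 8 new; branch {p4=0, p5=0} (p2, p3, p1) contributes 4 new; branch {p1=1, p2=0, p5=1} (p3, p4) contributes 4 new; branch {p2=0, p4=0, p5=1} (p3, p1) contributes 2 new; branch {p2=0, p4=0, p5=1} (p3, p1) contributes 0 new; branch {p1=0, p2=0, p4=1, p5=0} (p3) contributes 0 new; branch {p1=1, p4=0, p5=1} (p2, p3) contributes 2 new; branch {p4=0, p5=1} (p2, p3, p1) contributes 2 new; branch {p4=0, p5=1} (p2, p3, p1) contributes 0 new; branch {p3=0} (p5, p2, p4, p1) contributes 5 new. Total: 27.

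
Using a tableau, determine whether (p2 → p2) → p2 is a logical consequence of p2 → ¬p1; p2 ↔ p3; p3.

Initial set: {T (p2 → ¬p1); T (p2 ↔ p3); T p3; F ((p2 → p2) → p2)}.
F ((p2 → p2) → p2): α-rule — add T (p2 → p2), F p2.
T (p2 → ¬p1): β-rule — branch into F p2  //  T ¬p1.
  branch 1 (add F p2):
    T (p2 ↔ p3): β-rule — branch into T p2, T p3  //  F p2, F p3.
      branch 1.1 (add T p2, T p3):
        × closes — contains both p2 and ¬p2.
      branch 1.2 (add F p2, F p3):
        × closes — contains both p3 and ¬p3.
  branch 2 (add T ¬p1):
    T (p2 ↔ p3): β-rule — branch into T p2, T p3  //  F p2, F p3.
      branch 2.1 (add T p2, T p3):
        × closes — contains both p2 and ¬p2.
      branch 2.2 (add F p2, F p3):
        × closes — contains both p3 and ¬p3.
All 4 branches close.
Every branch closed, so the premises entail the conclusion.

Yes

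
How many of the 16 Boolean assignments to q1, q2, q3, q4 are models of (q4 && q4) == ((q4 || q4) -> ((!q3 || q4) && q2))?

Initial set: {((q4 && q4) == ((q4 || q4) -> ((!q3 || q4) && q2)))}.
((q4 && q4) == ((q4 || q4) -> ((!q3 || q4) && q2))): β-rule — branch into (q4 && q4), ((q4 || q4) -> ((!q3 || q4) && q2))  //  !(q4 && q4), !((q4 || q4) -> ((!q3 || q4) && q2)).
  branch 1 (add (q4 && q4), ((q4 || q4) -> ((!q3 || q4) && q2))):
    (q4 && q4): α-rule — add q4, q4.
    ((q4 || q4) -> ((!q3 || q4) && q2)): β-rule — branch into !(q4 || q4)  //  ((!q3 || q4) && q2).
      branch 1.1 (add !(q4 || q4)):
        !(q4 || q4): α-rule — add !q4, !q4.
        × closes — contains both q4 and !q4.
      branch 1.2 (add ((!q3 || q4) && q2)):
        ((!q3 || q4) && q2): α-rule — add (!q3 || q4), q2.
        (!q3 || q4): β-rule — branch into !q3  //  q4.
          branch 1.2.1 (add !q3):
            ○ open, literals {q2=T, q3=F, q4=T}.
          branch 1.2.2 (add q4):
            ○ open, literals {q2=T, q4=T}.
  branch 2 (add !(q4 && q4), !((q4 || q4) -> ((!q3 || q4) && q2))):
    !((q4 || q4) -> ((!q3 || q4) && q2)): α-rule — add (q4 || q4), !((!q3 || q4) && q2).
    !(q4 && q4): β-rule — branch into !q4  //  !q4.
      branch 2.1 (add !q4):
        (q4 || q4): β-rule — branch into q4  //  q4.
          branch 2.1.1 (add q4):
            × closes — contains both q4 and !q4.
          branch 2.1.2 (add q4):
            × closes — contains both q4 and !q4.
      branch 2.2 (add !q4):
        (q4 || q4): β-rule — branch into q4  //  q4.
          branch 2.2.1 (add q4):
            × closes — contains both q4 and !q4.
          branch 2.2.2 (add q4):
            × closes — contains both q4 and !q4.
5 branches closed, 2 open.
Each open branch fixes some atoms; the unmentioned ones are free. Counting distinct full assignments: branch {q2=T, q3=F, q4=T} (q1) contributes 2 new; branch {q2=T, q4=T} (q1, q3) contributes 2 new. Total: 4.

4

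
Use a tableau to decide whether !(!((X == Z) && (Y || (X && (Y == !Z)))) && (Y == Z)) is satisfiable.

Satisfiable

Initial set: {!(!((X == Z) && (Y || (X && (Y == !Z)))) && (Y == Z))}.
!(!((X == Z) && (Y || (X && (Y == !Z)))) && (Y == Z)): β-rule — branch into !!((X == Z) && (Y || (X && (Y == !Z))))  //  !(Y == Z).
  branch 1 (add !!((X == Z) && (Y || (X && (Y == !Z))))):
    !!((X == Z) && (Y || (X && (Y == !Z)))): α-rule — add (X == Z), (Y || (X && (Y == !Z))).
    (X == Z): β-rule — branch into X, Z  //  !X, !Z.
      branch 1.1 (add X, Z):
        (Y || (X && (Y == !Z))): β-rule — branch into Y  //  (X && (Y == !Z)).
          branch 1.1.1 (add Y):
            ○ open, literals {X=T, Y=T, Z=T}.
          branch 1.1.2 (add (X && (Y == !Z))):
            (X && (Y == !Z)): α-rule — add X, (Y == !Z).
            (Y == !Z): β-rule — branch into Y, !Z  //  !Y, !!Z.
              branch 1.1.2.1 (add Y, !Z):
                × closes — contains both Z and !Z.
              branch 1.1.2.2 (add !Y, !!Z):
                ○ open, literals {X=T, Y=F, Z=T}.
      branch 1.2 (add !X, !Z):
        (Y || (X && (Y == !Z))): β-rule — branch into Y  //  (X && (Y == !Z)).
          branch 1.2.1 (add Y):
            ○ open, literals {X=F, Y=T, Z=F}.
          branch 1.2.2 (add (X && (Y == !Z))):
            (X && (Y == !Z)): α-rule — add X, (Y == !Z).
            × closes — contains both X and !X.
  branch 2 (add !(Y == Z)):
    !(Y == Z): β-rule — branch into Y, !Z  //  !Y, Z.
      branch 2.1 (add Y, !Z):
        ○ open, literals {Y=T, Z=F}.
      branch 2.2 (add !Y, Z):
        ○ open, literals {Y=F, Z=T}.
2 branches closed, 5 open.
An open branch gives a satisfying assignment: X=T, Y=T, Z=T.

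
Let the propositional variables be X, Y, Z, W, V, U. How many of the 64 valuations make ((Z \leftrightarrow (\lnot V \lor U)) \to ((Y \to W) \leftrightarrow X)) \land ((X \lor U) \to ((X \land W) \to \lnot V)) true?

40

Initial set: {(((Z \leftrightarrow (\lnot V \lor U)) \to ((Y \to W) \leftrightarrow X)) \land ((X \lor U) \to ((X \land W) \to \lnot V)))}.
(((Z \leftrightarrow (\lnot V \lor U)) \to ((Y \to W) \leftrightarrow X)) \land ((X \lor U) \to ((X \land W) \to \lnot V))): α-rule — add ((Z \leftrightarrow (\lnot V \lor U)) \to ((Y \to W) \leftrightarrow X)), ((X \lor U) \to ((X \land W) \to \lnot V)).
((Z \leftrightarrow (\lnot V \lor U)) \to ((Y \to W) \leftrightarrow X)): β-rule — branch into \lnot (Z \leftrightarrow (\lnot V \lor U))  //  ((Y \to W) \leftrightarrow X).
  branch 1 (add \lnot (Z \leftrightarrow (\lnot V \lor U))):
    ((X \lor U) \to ((X \land W) \to \lnot V)): β-rule — branch into \lnot (X \lor U)  //  ((X \land W) \to \lnot V).
      branch 1.1 (add \lnot (X \lor U)):
        \lnot (X \lor U): α-rule — add \lnot X, \lnot U.
        \lnot (Z \leftrightarrow (\lnot V \lor U)): β-rule — branch into Z, \lnot (\lnot V \lor U)  //  \lnot Z, (\lnot V \lor U).
          branch 1.1.1 (add Z, \lnot (\lnot V \lor U)):
            \lnot (\lnot V \lor U): α-rule — add \lnot \lnot V, \lnot U.
            ○ open, literals {U=F, V=T, X=F, Z=T}.
          branch 1.1.2 (add \lnot Z, (\lnot V \lor U)):
            (\lnot V \lor U): β-rule — branch into \lnot V  //  U.
              branch 1.1.2.1 (add \lnot V):
                ○ open, literals {U=F, V=F, X=F, Z=F}.
              branch 1.1.2.2 (add U):
                × closes — contains both U and \lnot U.
      branch 1.2 (add ((X \land W) \to \lnot V)):
        \lnot (Z \leftrightarrow (\lnot V \lor U)): β-rule — branch into Z, \lnot (\lnot V \lor U)  //  \lnot Z, (\lnot V \lor U).
          branch 1.2.1 (add Z, \lnot (\lnot V \lor U)):
            \lnot (\lnot V \lor U): α-rule — add \lnot \lnot V, \lnot U.
            ((X \land W) \to \lnot V): β-rule — branch into \lnot (X \land W)  //  \lnot V.
              branch 1.2.1.1 (add \lnot (X \land W)):
                \lnot (X \land W): β-rule — branch into \lnot X  //  \lnot W.
                  branch 1.2.1.1.1 (add \lnot X):
                    ○ open, literals {U=F, V=T, X=F, Z=T}.
                  branch 1.2.1.1.2 (add \lnot W):
                    ○ open, literals {U=F, V=T, W=F, Z=T}.
              branch 1.2.1.2 (add \lnot V):
                × closes — contains both V and \lnot V.
          branch 1.2.2 (add \lnot Z, (\lnot V \lor U)):
            ((X \land W) \to \lnot V): β-rule — branch into \lnot (X \land W)  //  \lnot V.
              branch 1.2.2.1 (add \lnot (X \land W)):
                (\lnot V \lor U): β-rule — branch into \lnot V  //  U.
                  branch 1.2.2.1.1 (add \lnot V):
                    \lnot (X \land W): β-rule — branch into \lnot X  //  \lnot W.
                      branch 1.2.2.1.1.1 (add \lnot X):
                        ○ open, literals {V=F, X=F, Z=F}.
                      branch 1.2.2.1.1.2 (add \lnot W):
                        ○ open, literals {V=F, W=F, Z=F}.
                  branch 1.2.2.1.2 (add U):
                    \lnot (X \land W): β-rule — branch into \lnot X  //  \lnot W.
                      branch 1.2.2.1.2.1 (add \lnot X):
                        ○ open, literals {U=T, X=F, Z=F}.
                      branch 1.2.2.1.2.2 (add \lnot W):
                        ○ open, literals {U=T, W=F, Z=F}.
              branch 1.2.2.2 (add \lnot V):
                (\lnot V \lor U): β-rule — branch into \lnot V  //  U.
                  branch 1.2.2.2.1 (add \lnot V):
                    ○ open, literals {V=F, Z=F}.
                  branch 1.2.2.2.2 (add U):
                    ○ open, literals {U=T, V=F, Z=F}.
  branch 2 (add ((Y \to W) \leftrightarrow X)):
    ((X \lor U) \to ((X \land W) \to \lnot V)): β-rule — branch into \lnot (X \lor U)  //  ((X \land W) \to \lnot V).
      branch 2.1 (add \lnot (X \lor U)):
        \lnot (X \lor U): α-rule — add \lnot X, \lnot U.
        ((Y \to W) \leftrightarrow X): β-rule — branch into (Y \to W), X  //  \lnot (Y \to W), \lnot X.
          branch 2.1.1 (add (Y \to W), X):
            × closes — contains both X and \lnot X.
          branch 2.1.2 (add \lnot (Y \to W), \lnot X):
            \lnot (Y \to W): α-rule — add Y, \lnot W.
            ○ open, literals {U=F, W=F, X=F, Y=T}.
      branch 2.2 (add ((X \land W) \to \lnot V)):
        ((Y \to W) \leftrightarrow X): β-rule — branch into (Y \to W), X  //  \lnot (Y \to W), \lnot X.
          branch 2.2.1 (add (Y \to W), X):
            ((X \land W) \to \lnot V): β-rule — branch into \lnot (X \land W)  //  \lnot V.
              branch 2.2.1.1 (add \lnot (X \land W)):
                (Y \to W): β-rule — branch into \lnot Y  //  W.
                  branch 2.2.1.1.1 (add \lnot Y):
                    \lnot (X \land W): β-rule — branch into \lnot X  //  \lnot W.
                      branch 2.2.1.1.1.1 (add \lnot X):
                        × closes — contains both X and \lnot X.
                      branch 2.2.1.1.1.2 (add \lnot W):
                        ○ open, literals {W=F, X=T, Y=F}.
                  branch 2.2.1.1.2 (add W):
                    \lnot (X \land W): β-rule — branch into \lnot X  //  \lnot W.
                      branch 2.2.1.1.2.1 (add \lnot X):
                        × closes — contains both X and \lnot X.
                      branch 2.2.1.1.2.2 (add \lnot W):
                        × closes — contains both W and \lnot W.
              branch 2.2.1.2 (add \lnot V):
                (Y \to W): β-rule — branch into \lnot Y  //  W.
                  branch 2.2.1.2.1 (add \lnot Y):
                    ○ open, literals {V=F, X=T, Y=F}.
                  branch 2.2.1.2.2 (add W):
                    ○ open, literals {V=F, W=T, X=T}.
          branch 2.2.2 (add \lnot (Y \to W), \lnot X):
            \lnot (Y \to W): α-rule — add Y, \lnot W.
            ((X \land W) \to \lnot V): β-rule — branch into \lnot (X \land W)  //  \lnot V.
              branch 2.2.2.1 (add \lnot (X \land W)):
                \lnot (X \land W): β-rule — branch into \lnot X  //  \lnot W.
                  branch 2.2.2.1.1 (add \lnot X):
                    ○ open, literals {W=F, X=F, Y=T}.
                  branch 2.2.2.1.2 (add \lnot W):
                    ○ open, literals {W=F, X=F, Y=T}.
              branch 2.2.2.2 (add \lnot V):
                ○ open, literals {V=F, W=F, X=F, Y=T}.
6 branches closed, 17 open.
Each open branch fixes some atoms; the unmentioned ones are free. Counting distinct full assignments: branch {U=F, V=T, X=F, Z=T} (Y, W) contributes 4 new; branch {U=F, V=F, X=F, Z=F} (Y, W) contributes 4 new; branch {U=F, V=T, X=F, Z=T} (Y, W) contributes 0 new; branch {U=F, V=T, W=F, Z=T} (X, Y) contributes 2 new; branch {V=F, X=F, Z=F} (Y, W, U) contributes 4 new; branch {V=F, W=F, Z=F} (X, Y, U) contributes 4 new; branch {U=T, X=F, Z=F} (Y, W, V) contributes 4 new; branch {U=T, W=F, Z=F} (X, Y, V) contributes 2 new; branch {V=F, Z=F} (X, Y, W, U) contributes 4 new; branch {U=T, V=F, Z=F} (X, Y, W) contributes 0 new; branch {U=F, W=F, X=F, Y=T} (Z, V) contributes 2 new; branch {W=F, X=T, Y=F} (Z, V, U) contributes 4 new; branch {V=F, X=T, Y=F} (Z, W, U) contributes 2 new; branch {V=F, W=T, X=T} (Y, Z, U) contributes 2 new; branch {W=F, X=F, Y=T} (Z, V, U) contributes 2 new; branch {W=F, X=F, Y=T} (Z, V, U) contributes 0 new; branch {V=F, W=F, X=F, Y=T} (Z, U) contributes 0 new. Total: 40.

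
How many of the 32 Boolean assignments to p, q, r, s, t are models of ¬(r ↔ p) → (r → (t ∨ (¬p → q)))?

Initial set: {T (¬(r ↔ p) → (r → (t ∨ (¬p → q))))}.
T (¬(r ↔ p) → (r → (t ∨ (¬p → q)))): β-rule — branch into F ¬(r ↔ p)  //  T (r → (t ∨ (¬p → q))).
  branch 1 (add F ¬(r ↔ p)):
    F ¬(r ↔ p): β-rule — branch into T r, T p  //  F r, F p.
      branch 1.1 (add T r, T p):
        ○ open, literals {p=T, r=T}.
      branch 1.2 (add F r, F p):
        ○ open, literals {p=F, r=F}.
  branch 2 (add T (r → (t ∨ (¬p → q)))):
    T (r → (t ∨ (¬p → q))): β-rule — branch into F r  //  T (t ∨ (¬p → q)).
      branch 2.1 (add F r):
        ○ open, literals {r=F}.
      branch 2.2 (add T (t ∨ (¬p → q))):
        T (t ∨ (¬p → q)): β-rule — branch into T t  //  T (¬p → q).
          branch 2.2.1 (add T t):
            ○ open, literals {t=T}.
          branch 2.2.2 (add T (¬p → q)):
            T (¬p → q): β-rule — branch into F ¬p  //  T q.
              branch 2.2.2.1 (add F ¬p):
                ○ open, literals {p=T}.
              branch 2.2.2.2 (add T q):
                ○ open, literals {q=T}.
0 branches closed, 6 open.
Each open branch fixes some atoms; the unmentioned ones are free. Counting distinct full assignments: branch {p=T, r=T} (q, s, t) contributes 8 new; branch {p=F, r=F} (q, s, t) contributes 8 new; branch {r=F} (p, q, s, t) contributes 8 new; branch {t=T} (p, q, r, s) contributes 4 new; branch {p=T} (q, r, s, t) contributes 0 new; branch {q=T} (p, r, s, t) contributes 2 new. Total: 30.

30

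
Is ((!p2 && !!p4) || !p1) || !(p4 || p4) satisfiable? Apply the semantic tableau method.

Initial set: {(((!p2 && !!p4) || !p1) || !(p4 || p4))}.
(((!p2 && !!p4) || !p1) || !(p4 || p4)): β-rule — branch into ((!p2 && !!p4) || !p1)  //  !(p4 || p4).
  branch 1 (add ((!p2 && !!p4) || !p1)):
    ((!p2 && !!p4) || !p1): β-rule — branch into (!p2 && !!p4)  //  !p1.
      branch 1.1 (add (!p2 && !!p4)):
        (!p2 && !!p4): α-rule — add !p2, !!p4.
        !!p4: drop double negation, giving p4.
        ○ open, literals {p2=0, p4=1}.
      branch 1.2 (add !p1):
        ○ open, literals {p1=0}.
  branch 2 (add !(p4 || p4)):
    !(p4 || p4): α-rule — add !p4, !p4.
    ○ open, literals {p4=0}.
0 branches closed, 3 open.
An open branch gives a satisfying assignment: p2=0, p4=1.

Satisfiable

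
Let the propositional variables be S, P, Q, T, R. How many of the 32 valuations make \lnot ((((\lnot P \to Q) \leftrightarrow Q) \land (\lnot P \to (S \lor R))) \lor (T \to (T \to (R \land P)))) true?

Initial set: {T \lnot ((((\lnot P \to Q) \leftrightarrow Q) \land (\lnot P \to (S \lor R))) \lor (T \to (T \to (R \land P))))}.
T \lnot ((((\lnot P \to Q) \leftrightarrow Q) \land (\lnot P \to (S \lor R))) \lor (T \to (T \to (R \land P)))): α-rule — add F (((\lnot P \to Q) \leftrightarrow Q) \land (\lnot P \to (S \lor R))), F (T \to (T \to (R \land P))).
F (T \to (T \to (R \land P))): α-rule — add T T, F (T \to (R \land P)).
F (T \to (R \land P)): α-rule — add T T, F (R \land P).
F (((\lnot P \to Q) \leftrightarrow Q) \land (\lnot P \to (S \lor R))): β-rule — branch into F ((\lnot P \to Q) \leftrightarrow Q)  //  F (\lnot P \to (S \lor R)).
  branch 1 (add F ((\lnot P \to Q) \leftrightarrow Q)):
    F (R \land P): β-rule — branch into F R  //  F P.
      branch 1.1 (add F R):
        F ((\lnot P \to Q) \leftrightarrow Q): β-rule — branch into T (\lnot P \to Q), F Q  //  F (\lnot P \to Q), T Q.
          branch 1.1.1 (add T (\lnot P \to Q), F Q):
            T (\lnot P \to Q): β-rule — branch into F \lnot P  //  T Q.
              branch 1.1.1.1 (add F \lnot P):
                ○ open, literals {P=T, Q=F, R=F, T=T}.
              branch 1.1.1.2 (add T Q):
                × closes — contains both Q and \lnot Q.
          branch 1.1.2 (add F (\lnot P \to Q), T Q):
            F (\lnot P \to Q): α-rule — add T \lnot P, F Q.
            × closes — contains both Q and \lnot Q.
      branch 1.2 (add F P):
        F ((\lnot P \to Q) \leftrightarrow Q): β-rule — branch into T (\lnot P \to Q), F Q  //  F (\lnot P \to Q), T Q.
          branch 1.2.1 (add T (\lnot P \to Q), F Q):
            T (\lnot P \to Q): β-rule — branch into F \lnot P  //  T Q.
              branch 1.2.1.1 (add F \lnot P):
                × closes — contains both P and \lnot P.
              branch 1.2.1.2 (add T Q):
                × closes — contains both Q and \lnot Q.
          branch 1.2.2 (add F (\lnot P \to Q), T Q):
            F (\lnot P \to Q): α-rule — add T \lnot P, F Q.
            × closes — contains both Q and \lnot Q.
  branch 2 (add F (\lnot P \to (S \lor R))):
    F (\lnot P \to (S \lor R)): α-rule — add T \lnot P, F (S \lor R).
    F (S \lor R): α-rule — add F S, F R.
    F (R \land P): β-rule — branch into F R  //  F P.
      branch 2.1 (add F R):
        ○ open, literals {P=F, R=F, S=F, T=T}.
      branch 2.2 (add F P):
        ○ open, literals {P=F, R=F, S=F, T=T}.
5 branches closed, 3 open.
Each open branch fixes some atoms; the unmentioned ones are free. Counting distinct full assignments: branch {P=T, Q=F, R=F, T=T} (S) contributes 2 new; branch {P=F, R=F, S=F, T=T} (Q) contributes 2 new; branch {P=F, R=F, S=F, T=T} (Q) contributes 0 new. Total: 4.

4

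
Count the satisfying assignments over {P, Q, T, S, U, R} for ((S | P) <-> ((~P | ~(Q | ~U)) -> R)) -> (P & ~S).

34

Initial set: {(((S | P) <-> ((~P | ~(Q | ~U)) -> R)) -> (P & ~S))}.
(((S | P) <-> ((~P | ~(Q | ~U)) -> R)) -> (P & ~S)): β-rule — branch into ~((S | P) <-> ((~P | ~(Q | ~U)) -> R))  //  (P & ~S).
  branch 1 (add ~((S | P) <-> ((~P | ~(Q | ~U)) -> R))):
    ~((S | P) <-> ((~P | ~(Q | ~U)) -> R)): β-rule — branch into (S | P), ~((~P | ~(Q | ~U)) -> R)  //  ~(S | P), ((~P | ~(Q | ~U)) -> R).
      branch 1.1 (add (S | P), ~((~P | ~(Q | ~U)) -> R)):
        ~((~P | ~(Q | ~U)) -> R): α-rule — add (~P | ~(Q | ~U)), ~R.
        (S | P): β-rule — branch into S  //  P.
          branch 1.1.1 (add S):
            (~P | ~(Q | ~U)): β-rule — branch into ~P  //  ~(Q | ~U).
              branch 1.1.1.1 (add ~P):
                ○ open, literals {P=false, R=false, S=true}.
              branch 1.1.1.2 (add ~(Q | ~U)):
                ~(Q | ~U): α-rule — add ~Q, ~~U.
                ○ open, literals {Q=false, R=false, S=true, U=true}.
          branch 1.1.2 (add P):
            (~P | ~(Q | ~U)): β-rule — branch into ~P  //  ~(Q | ~U).
              branch 1.1.2.1 (add ~P):
                × closes — contains both P and ~P.
              branch 1.1.2.2 (add ~(Q | ~U)):
                ~(Q | ~U): α-rule — add ~Q, ~~U.
                ○ open, literals {P=true, Q=false, R=false, U=true}.
      branch 1.2 (add ~(S | P), ((~P | ~(Q | ~U)) -> R)):
        ~(S | P): α-rule — add ~S, ~P.
        ((~P | ~(Q | ~U)) -> R): β-rule — branch into ~(~P | ~(Q | ~U))  //  R.
          branch 1.2.1 (add ~(~P | ~(Q | ~U))):
            ~(~P | ~(Q | ~U)): α-rule — add ~~P, ~~(Q | ~U).
            × closes — contains both P and ~P.
          branch 1.2.2 (add R):
            ○ open, literals {P=false, R=true, S=false}.
  branch 2 (add (P & ~S)):
    (P & ~S): α-rule — add P, ~S.
    ○ open, literals {P=true, S=false}.
2 branches closed, 5 open.
Each open branch fixes some atoms; the unmentioned ones are free. Counting distinct full assignments: branch {P=false, R=false, S=true} (Q, T, U) contributes 8 new; branch {Q=false, R=false, S=true, U=true} (P, T) contributes 2 new; branch {P=true, Q=false, R=false, U=true} (T, S) contributes 2 new; branch {P=false, R=true, S=false} (Q, T, U) contributes 8 new; branch {P=true, S=false} (Q, T, U, R) contributes 14 new. Total: 34.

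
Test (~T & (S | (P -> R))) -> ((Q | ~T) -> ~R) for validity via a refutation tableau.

Assume the negation and expand:
Initial set: {~((~T & (S | (P -> R))) -> ((Q | ~T) -> ~R))}.
~((~T & (S | (P -> R))) -> ((Q | ~T) -> ~R)): α-rule — add (~T & (S | (P -> R))), ~((Q | ~T) -> ~R).
(~T & (S | (P -> R))): α-rule — add ~T, (S | (P -> R)).
~((Q | ~T) -> ~R): α-rule — add (Q | ~T), ~~R.
(S | (P -> R)): β-rule — branch into S  //  (P -> R).
  branch 1 (add S):
    (Q | ~T): β-rule — branch into Q  //  ~T.
      branch 1.1 (add Q):
        ○ open, literals {Q=1, R=1, S=1, T=0}.
      branch 1.2 (add ~T):
        ○ open, literals {R=1, S=1, T=0}.
  branch 2 (add (P -> R)):
    (Q | ~T): β-rule — branch into Q  //  ~T.
      branch 2.1 (add Q):
        (P -> R): β-rule — branch into ~P  //  R.
          branch 2.1.1 (add ~P):
            ○ open, literals {P=0, Q=1, R=1, T=0}.
          branch 2.1.2 (add R):
            ○ open, literals {Q=1, R=1, T=0}.
      branch 2.2 (add ~T):
        (P -> R): β-rule — branch into ~P  //  R.
          branch 2.2.1 (add ~P):
            ○ open, literals {P=0, R=1, T=0}.
          branch 2.2.2 (add R):
            ○ open, literals {R=1, T=0}.
0 branches closed, 6 open.
An open branch gives a countermodel: Q=1, R=1, S=1, T=0 (unmentioned atoms arbitrary); under it the original formula is false.

Not valid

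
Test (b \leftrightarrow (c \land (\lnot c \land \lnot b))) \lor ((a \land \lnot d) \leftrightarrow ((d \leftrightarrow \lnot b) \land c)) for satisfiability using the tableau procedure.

Initial set: {T ((b \leftrightarrow (c \land (\lnot c \land \lnot b))) \lor ((a \land \lnot d) \leftrightarrow ((d \leftrightarrow \lnot b) \land c)))}.
T ((b \leftrightarrow (c \land (\lnot c \land \lnot b))) \lor ((a \land \lnot d) \leftrightarrow ((d \leftrightarrow \lnot b) \land c))): β-rule — branch into T (b \leftrightarrow (c \land (\lnot c \land \lnot b)))  //  T ((a \land \lnot d) \leftrightarrow ((d \leftrightarrow \lnot b) \land c)).
  branch 1 (add T (b \leftrightarrow (c \land (\lnot c \land \lnot b)))):
    T (b \leftrightarrow (c \land (\lnot c \land \lnot b))): β-rule — branch into T b, T (c \land (\lnot c \land \lnot b))  //  F b, F (c \land (\lnot c \land \lnot b)).
      branch 1.1 (add T b, T (c \land (\lnot c \land \lnot b))):
        T (c \land (\lnot c \land \lnot b)): α-rule — add T c, T (\lnot c \land \lnot b).
        T (\lnot c \land \lnot b): α-rule — add T \lnot c, T \lnot b.
        × closes — contains both c and \lnot c.
      branch 1.2 (add F b, F (c \land (\lnot c \land \lnot b))):
        F (c \land (\lnot c \land \lnot b)): β-rule — branch into F c  //  F (\lnot c \land \lnot b).
          branch 1.2.1 (add F c):
            ○ open, literals {b=F, c=F}.
          branch 1.2.2 (add F (\lnot c \land \lnot b)):
            F (\lnot c \land \lnot b): β-rule — branch into F \lnot c  //  F \lnot b.
              branch 1.2.2.1 (add F \lnot c):
                ○ open, literals {b=F, c=T}.
              branch 1.2.2.2 (add F \lnot b):
                × closes — contains both b and \lnot b.
  branch 2 (add T ((a \land \lnot d) \leftrightarrow ((d \leftrightarrow \lnot b) \land c))):
    T ((a \land \lnot d) \leftrightarrow ((d \leftrightarrow \lnot b) \land c)): β-rule — branch into T (a \land \lnot d), T ((d \leftrightarrow \lnot b) \land c)  //  F (a \land \lnot d), F ((d \leftrightarrow \lnot b) \land c).
      branch 2.1 (add T (a \land \lnot d), T ((d \leftrightarrow \lnot b) \land c)):
        T (a \land \lnot d): α-rule — add T a, T \lnot d.
        T ((d \leftrightarrow \lnot b) \land c): α-rule — add T (d \leftrightarrow \lnot b), T c.
        T (d \leftrightarrow \lnot b): β-rule — branch into T d, T \lnot b  //  F d, F \lnot b.
          branch 2.1.1 (add T d, T \lnot b):
            × closes — contains both d and \lnot d.
          branch 2.1.2 (add F d, F \lnot b):
            ○ open, literals {a=T, b=T, c=T, d=F}.
      branch 2.2 (add F (a \land \lnot d), F ((d \leftrightarrow \lnot b) \land c)):
        F (a \land \lnot d): β-rule — branch into F a  //  F \lnot d.
          branch 2.2.1 (add F a):
            F ((d \leftrightarrow \lnot b) \land c): β-rule — branch into F (d \leftrightarrow \lnot b)  //  F c.
              branch 2.2.1.1 (add F (d \leftrightarrow \lnot b)):
                F (d \leftrightarrow \lnot b): β-rule — branch into T d, F \lnot b  //  F d, T \lnot b.
                  branch 2.2.1.1.1 (add T d, F \lnot b):
                    ○ open, literals {a=F, b=T, d=T}.
                  branch 2.2.1.1.2 (add F d, T \lnot b):
                    ○ open, literals {a=F, b=F, d=F}.
              branch 2.2.1.2 (add F c):
                ○ open, literals {a=F, c=F}.
          branch 2.2.2 (add F \lnot d):
            F ((d \leftrightarrow \lnot b) \land c): β-rule — branch into F (d \leftrightarrow \lnot b)  //  F c.
              branch 2.2.2.1 (add F (d \leftrightarrow \lnot b)):
                F (d \leftrightarrow \lnot b): β-rule — branch into T d, F \lnot b  //  F d, T \lnot b.
                  branch 2.2.2.1.1 (add T d, F \lnot b):
                    ○ open, literals {b=T, d=T}.
                  branch 2.2.2.1.2 (add F d, T \lnot b):
                    × closes — contains both d and \lnot d.
              branch 2.2.2.2 (add F c):
                ○ open, literals {c=F, d=T}.
4 branches closed, 8 open.
An open branch gives a satisfying assignment: b=F, c=F.

Satisfiable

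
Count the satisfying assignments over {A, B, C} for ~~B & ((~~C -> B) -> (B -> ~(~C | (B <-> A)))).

Initial set: {(~~B & ((~~C -> B) -> (B -> ~(~C | (B <-> A)))))}.
(~~B & ((~~C -> B) -> (B -> ~(~C | (B <-> A))))): α-rule — add ~~B, ((~~C -> B) -> (B -> ~(~C | (B <-> A)))).
~~B: drop double negation, giving B.
((~~C -> B) -> (B -> ~(~C | (B <-> A)))): β-rule — branch into ~(~~C -> B)  //  (B -> ~(~C | (B <-> A))).
  branch 1 (add ~(~~C -> B)):
    ~(~~C -> B): α-rule — add ~~C, ~B.
    × closes — contains both B and ~B.
  branch 2 (add (B -> ~(~C | (B <-> A)))):
    (B -> ~(~C | (B <-> A))): β-rule — branch into ~B  //  ~(~C | (B <-> A)).
      branch 2.1 (add ~B):
        × closes — contains both B and ~B.
      branch 2.2 (add ~(~C | (B <-> A))):
        ~(~C | (B <-> A)): α-rule — add ~~C, ~(B <-> A).
        ~(B <-> A): β-rule — branch into B, ~A  //  ~B, A.
          branch 2.2.1 (add B, ~A):
            ○ open, literals {A=false, B=true, C=true}.
          branch 2.2.2 (add ~B, A):
            × closes — contains both B and ~B.
3 branches closed, 1 open.
Each open branch fixes some atoms; the unmentioned ones are free. Counting distinct full assignments: branch {A=false, B=true, C=true} (none free) contributes 1 new. Total: 1.

1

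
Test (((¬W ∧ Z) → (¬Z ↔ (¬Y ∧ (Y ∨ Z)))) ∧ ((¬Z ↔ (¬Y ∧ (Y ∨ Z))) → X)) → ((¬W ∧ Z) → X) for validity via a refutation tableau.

Valid

Assume the negation and expand:
Initial set: {¬((((¬W ∧ Z) → (¬Z ↔ (¬Y ∧ (Y ∨ Z)))) ∧ ((¬Z ↔ (¬Y ∧ (Y ∨ Z))) → X)) → ((¬W ∧ Z) → X))}.
¬((((¬W ∧ Z) → (¬Z ↔ (¬Y ∧ (Y ∨ Z)))) ∧ ((¬Z ↔ (¬Y ∧ (Y ∨ Z))) → X)) → ((¬W ∧ Z) → X)): α-rule — add (((¬W ∧ Z) → (¬Z ↔ (¬Y ∧ (Y ∨ Z)))) ∧ ((¬Z ↔ (¬Y ∧ (Y ∨ Z))) → X)), ¬((¬W ∧ Z) → X).
(((¬W ∧ Z) → (¬Z ↔ (¬Y ∧ (Y ∨ Z)))) ∧ ((¬Z ↔ (¬Y ∧ (Y ∨ Z))) → X)): α-rule — add ((¬W ∧ Z) → (¬Z ↔ (¬Y ∧ (Y ∨ Z)))), ((¬Z ↔ (¬Y ∧ (Y ∨ Z))) → X).
¬((¬W ∧ Z) → X): α-rule — add (¬W ∧ Z), ¬X.
(¬W ∧ Z): α-rule — add ¬W, Z.
((¬W ∧ Z) → (¬Z ↔ (¬Y ∧ (Y ∨ Z)))): β-rule — branch into ¬(¬W ∧ Z)  //  (¬Z ↔ (¬Y ∧ (Y ∨ Z))).
  branch 1 (add ¬(¬W ∧ Z)):
    ((¬Z ↔ (¬Y ∧ (Y ∨ Z))) → X): β-rule — branch into ¬(¬Z ↔ (¬Y ∧ (Y ∨ Z)))  //  X.
      branch 1.1 (add ¬(¬Z ↔ (¬Y ∧ (Y ∨ Z)))):
        ¬(¬W ∧ Z): β-rule — branch into ¬¬W  //  ¬Z.
          branch 1.1.1 (add ¬¬W):
            × closes — contains both W and ¬W.
          branch 1.1.2 (add ¬Z):
            × closes — contains both Z and ¬Z.
      branch 1.2 (add X):
        × closes — contains both X and ¬X.
  branch 2 (add (¬Z ↔ (¬Y ∧ (Y ∨ Z)))):
    ((¬Z ↔ (¬Y ∧ (Y ∨ Z))) → X): β-rule — branch into ¬(¬Z ↔ (¬Y ∧ (Y ∨ Z)))  //  X.
      branch 2.1 (add ¬(¬Z ↔ (¬Y ∧ (Y ∨ Z)))):
        (¬Z ↔ (¬Y ∧ (Y ∨ Z))): β-rule — branch into ¬Z, (¬Y ∧ (Y ∨ Z))  //  ¬¬Z, ¬(¬Y ∧ (Y ∨ Z)).
          branch 2.1.1 (add ¬Z, (¬Y ∧ (Y ∨ Z))):
            × closes — contains both Z and ¬Z.
          branch 2.1.2 (add ¬¬Z, ¬(¬Y ∧ (Y ∨ Z))):
            ¬(¬Z ↔ (¬Y ∧ (Y ∨ Z))): β-rule — branch into ¬Z, ¬(¬Y ∧ (Y ∨ Z))  //  ¬¬Z, (¬Y ∧ (Y ∨ Z)).
              branch 2.1.2.1 (add ¬Z, ¬(¬Y ∧ (Y ∨ Z))):
                × closes — contains both Z and ¬Z.
              branch 2.1.2.2 (add ¬¬Z, (¬Y ∧ (Y ∨ Z))):
                (¬Y ∧ (Y ∨ Z)): α-rule — add ¬Y, (Y ∨ Z).
                ¬(¬Y ∧ (Y ∨ Z)): β-rule — branch into ¬¬Y  //  ¬(Y ∨ Z).
                  branch 2.1.2.2.1 (add ¬¬Y):
                    × closes — contains both Y and ¬Y.
                  branch 2.1.2.2.2 (add ¬(Y ∨ Z)):
                    ¬(Y ∨ Z): α-rule — add ¬Y, ¬Z.
                    × closes — contains both Z and ¬Z.
      branch 2.2 (add X):
        × closes — contains both X and ¬X.
All 8 branches close.
Every branch closed, so the negation is unsatisfiable and the formula is valid.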